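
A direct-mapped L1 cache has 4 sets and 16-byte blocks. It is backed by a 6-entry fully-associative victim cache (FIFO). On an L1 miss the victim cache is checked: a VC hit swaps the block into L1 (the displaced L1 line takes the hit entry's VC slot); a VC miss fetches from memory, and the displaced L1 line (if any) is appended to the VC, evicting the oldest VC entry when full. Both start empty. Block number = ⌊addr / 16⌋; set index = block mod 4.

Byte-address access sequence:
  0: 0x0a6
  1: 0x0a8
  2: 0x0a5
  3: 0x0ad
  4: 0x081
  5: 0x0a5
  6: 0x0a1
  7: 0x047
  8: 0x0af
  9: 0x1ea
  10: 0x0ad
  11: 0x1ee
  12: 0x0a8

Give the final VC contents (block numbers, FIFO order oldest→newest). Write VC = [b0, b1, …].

  [0] addr=0xa6 blk=10 s=2: MISS | VC []
  [1] addr=0xa8 blk=10 s=2: L1-HIT | VC []
  [2] addr=0xa5 blk=10 s=2: L1-HIT | VC []
  [3] addr=0xad blk=10 s=2: L1-HIT | VC []
  [4] addr=0x81 blk=8 s=0: MISS | VC []
  [5] addr=0xa5 blk=10 s=2: L1-HIT | VC []
  [6] addr=0xa1 blk=10 s=2: L1-HIT | VC []
  [7] addr=0x47 blk=4 s=0: MISS | VC [8]
  [8] addr=0xaf blk=10 s=2: L1-HIT | VC [8]
  [9] addr=0x1ea blk=30 s=2: MISS | VC [8, 10]
  [10] addr=0xad blk=10 s=2: VC-HIT | VC [8, 30]
  [11] addr=0x1ee blk=30 s=2: VC-HIT | VC [8, 10]
  [12] addr=0xa8 blk=10 s=2: VC-HIT | VC [8, 30]

VC = [8, 30]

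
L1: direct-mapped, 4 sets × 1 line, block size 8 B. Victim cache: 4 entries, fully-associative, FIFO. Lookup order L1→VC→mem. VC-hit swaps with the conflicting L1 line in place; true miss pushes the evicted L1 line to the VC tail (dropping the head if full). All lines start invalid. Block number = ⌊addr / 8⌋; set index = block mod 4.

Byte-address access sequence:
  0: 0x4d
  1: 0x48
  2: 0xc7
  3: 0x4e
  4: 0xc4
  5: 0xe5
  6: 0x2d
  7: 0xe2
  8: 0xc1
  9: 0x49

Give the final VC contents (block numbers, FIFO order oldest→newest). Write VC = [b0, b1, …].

  [0] addr=0x4d blk=9 s=1: MISS | VC []
  [1] addr=0x48 blk=9 s=1: L1-HIT | VC []
  [2] addr=0xc7 blk=24 s=0: MISS | VC []
  [3] addr=0x4e blk=9 s=1: L1-HIT | VC []
  [4] addr=0xc4 blk=24 s=0: L1-HIT | VC []
  [5] addr=0xe5 blk=28 s=0: MISS | VC [24]
  [6] addr=0x2d blk=5 s=1: MISS | VC [24, 9]
  [7] addr=0xe2 blk=28 s=0: L1-HIT | VC [24, 9]
  [8] addr=0xc1 blk=24 s=0: VC-HIT | VC [28, 9]
  [9] addr=0x49 blk=9 s=1: VC-HIT | VC [28, 5]

VC = [28, 5]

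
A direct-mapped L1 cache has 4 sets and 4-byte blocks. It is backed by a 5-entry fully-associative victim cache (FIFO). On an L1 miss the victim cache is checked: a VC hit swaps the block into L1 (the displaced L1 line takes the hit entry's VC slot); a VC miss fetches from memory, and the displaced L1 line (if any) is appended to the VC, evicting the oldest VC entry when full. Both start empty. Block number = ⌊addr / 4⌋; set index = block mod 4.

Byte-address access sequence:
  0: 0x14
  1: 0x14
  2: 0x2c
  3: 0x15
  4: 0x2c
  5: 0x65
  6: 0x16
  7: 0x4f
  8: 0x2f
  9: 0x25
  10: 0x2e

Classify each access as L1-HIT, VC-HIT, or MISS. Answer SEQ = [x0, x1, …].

#0 0x14→b5/s1 MISS; vc=[]
#1 0x14→b5/s1 L1-HIT; vc=[]
#2 0x2c→b11/s3 MISS; vc=[]
#3 0x15→b5/s1 L1-HIT; vc=[]
#4 0x2c→b11/s3 L1-HIT; vc=[]
#5 0x65→b25/s1 MISS; vc=[5]
#6 0x16→b5/s1 VC-HIT; vc=[25]
#7 0x4f→b19/s3 MISS; vc=[25,11]
#8 0x2f→b11/s3 VC-HIT; vc=[25,19]
#9 0x25→b9/s1 MISS; vc=[25,19,5]
#10 0x2e→b11/s3 L1-HIT; vc=[25,19,5]

SEQ = [MISS, L1-HIT, MISS, L1-HIT, L1-HIT, MISS, VC-HIT, MISS, VC-HIT, MISS, L1-HIT]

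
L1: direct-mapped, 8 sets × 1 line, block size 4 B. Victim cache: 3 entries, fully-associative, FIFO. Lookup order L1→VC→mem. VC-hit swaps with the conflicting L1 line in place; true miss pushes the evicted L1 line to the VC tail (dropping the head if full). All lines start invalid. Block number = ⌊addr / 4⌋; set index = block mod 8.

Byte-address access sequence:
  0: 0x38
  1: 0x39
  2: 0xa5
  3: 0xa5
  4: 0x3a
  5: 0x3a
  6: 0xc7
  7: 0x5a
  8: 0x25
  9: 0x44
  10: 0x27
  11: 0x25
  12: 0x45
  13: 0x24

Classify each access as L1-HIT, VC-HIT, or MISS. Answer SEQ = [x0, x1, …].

SEQ = [MISS, L1-HIT, MISS, L1-HIT, L1-HIT, L1-HIT, MISS, MISS, MISS, MISS, VC-HIT, L1-HIT, VC-HIT, VC-HIT]

0: 0x38 (blk 14, set 6) → MISS  vc=[]
1: 0x39 (blk 14, set 6) → L1-HIT  vc=[]
2: 0xa5 (blk 41, set 1) → MISS  vc=[]
3: 0xa5 (blk 41, set 1) → L1-HIT  vc=[]
4: 0x3a (blk 14, set 6) → L1-HIT  vc=[]
5: 0x3a (blk 14, set 6) → L1-HIT  vc=[]
6: 0xc7 (blk 49, set 1) → MISS  vc=[41]
7: 0x5a (blk 22, set 6) → MISS  vc=[41, 14]
8: 0x25 (blk 9, set 1) → MISS  vc=[41, 14, 49]
9: 0x44 (blk 17, set 1) → MISS  vc=[14, 49, 9]
10: 0x27 (blk 9, set 1) → VC-HIT  vc=[14, 49, 17]
11: 0x25 (blk 9, set 1) → L1-HIT  vc=[14, 49, 17]
12: 0x45 (blk 17, set 1) → VC-HIT  vc=[14, 49, 9]
13: 0x24 (blk 9, set 1) → VC-HIT  vc=[14, 49, 17]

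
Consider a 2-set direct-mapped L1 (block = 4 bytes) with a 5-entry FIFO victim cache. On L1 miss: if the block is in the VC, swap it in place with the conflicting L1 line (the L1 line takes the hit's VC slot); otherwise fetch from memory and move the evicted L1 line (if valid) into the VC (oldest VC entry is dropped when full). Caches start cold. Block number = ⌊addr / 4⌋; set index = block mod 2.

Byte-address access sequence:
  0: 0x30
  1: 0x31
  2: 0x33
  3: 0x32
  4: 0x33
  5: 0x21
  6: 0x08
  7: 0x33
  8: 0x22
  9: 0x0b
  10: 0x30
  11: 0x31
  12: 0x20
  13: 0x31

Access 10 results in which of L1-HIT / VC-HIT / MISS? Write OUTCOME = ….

#0 0x30→b12/s0 MISS; vc=[]
#1 0x31→b12/s0 L1-HIT; vc=[]
#2 0x33→b12/s0 L1-HIT; vc=[]
#3 0x32→b12/s0 L1-HIT; vc=[]
#4 0x33→b12/s0 L1-HIT; vc=[]
#5 0x21→b8/s0 MISS; vc=[12]
#6 0x8→b2/s0 MISS; vc=[12,8]
#7 0x33→b12/s0 VC-HIT; vc=[2,8]
#8 0x22→b8/s0 VC-HIT; vc=[2,12]
#9 0xb→b2/s0 VC-HIT; vc=[8,12]
#10 0x30→b12/s0 VC-HIT; vc=[8,2]
#11 0x31→b12/s0 L1-HIT; vc=[8,2]
#12 0x20→b8/s0 VC-HIT; vc=[12,2]
#13 0x31→b12/s0 VC-HIT; vc=[8,2]

OUTCOME = VC-HIT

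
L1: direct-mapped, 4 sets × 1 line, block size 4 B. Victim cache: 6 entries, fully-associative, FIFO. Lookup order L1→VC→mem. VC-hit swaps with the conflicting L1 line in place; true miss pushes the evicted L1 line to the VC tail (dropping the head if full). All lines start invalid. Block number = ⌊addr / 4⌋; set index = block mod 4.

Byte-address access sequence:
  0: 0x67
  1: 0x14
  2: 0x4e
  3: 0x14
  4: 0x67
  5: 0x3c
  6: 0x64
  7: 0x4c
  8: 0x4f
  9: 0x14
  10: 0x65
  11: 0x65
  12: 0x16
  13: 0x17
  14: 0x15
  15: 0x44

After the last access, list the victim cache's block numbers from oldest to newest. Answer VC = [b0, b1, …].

VC = [25, 15, 5]

  [0] addr=0x67 blk=25 s=1: MISS | VC []
  [1] addr=0x14 blk=5 s=1: MISS | VC [25]
  [2] addr=0x4e blk=19 s=3: MISS | VC [25]
  [3] addr=0x14 blk=5 s=1: L1-HIT | VC [25]
  [4] addr=0x67 blk=25 s=1: VC-HIT | VC [5]
  [5] addr=0x3c blk=15 s=3: MISS | VC [5, 19]
  [6] addr=0x64 blk=25 s=1: L1-HIT | VC [5, 19]
  [7] addr=0x4c blk=19 s=3: VC-HIT | VC [5, 15]
  [8] addr=0x4f blk=19 s=3: L1-HIT | VC [5, 15]
  [9] addr=0x14 blk=5 s=1: VC-HIT | VC [25, 15]
  [10] addr=0x65 blk=25 s=1: VC-HIT | VC [5, 15]
  [11] addr=0x65 blk=25 s=1: L1-HIT | VC [5, 15]
  [12] addr=0x16 blk=5 s=1: VC-HIT | VC [25, 15]
  [13] addr=0x17 blk=5 s=1: L1-HIT | VC [25, 15]
  [14] addr=0x15 blk=5 s=1: L1-HIT | VC [25, 15]
  [15] addr=0x44 blk=17 s=1: MISS | VC [25, 15, 5]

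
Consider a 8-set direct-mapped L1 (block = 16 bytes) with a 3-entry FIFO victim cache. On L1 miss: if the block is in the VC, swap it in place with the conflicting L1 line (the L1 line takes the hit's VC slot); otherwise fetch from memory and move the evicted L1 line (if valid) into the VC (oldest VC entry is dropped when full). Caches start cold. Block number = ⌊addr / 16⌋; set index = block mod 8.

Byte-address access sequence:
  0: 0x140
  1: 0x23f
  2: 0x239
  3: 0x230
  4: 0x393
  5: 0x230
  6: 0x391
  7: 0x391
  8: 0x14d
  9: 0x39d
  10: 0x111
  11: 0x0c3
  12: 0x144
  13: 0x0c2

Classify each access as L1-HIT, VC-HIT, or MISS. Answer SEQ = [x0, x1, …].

SEQ = [MISS, MISS, L1-HIT, L1-HIT, MISS, L1-HIT, L1-HIT, L1-HIT, L1-HIT, L1-HIT, MISS, MISS, VC-HIT, VC-HIT]

  [0] addr=0x140 blk=20 s=4: MISS | VC []
  [1] addr=0x23f blk=35 s=3: MISS | VC []
  [2] addr=0x239 blk=35 s=3: L1-HIT | VC []
  [3] addr=0x230 blk=35 s=3: L1-HIT | VC []
  [4] addr=0x393 blk=57 s=1: MISS | VC []
  [5] addr=0x230 blk=35 s=3: L1-HIT | VC []
  [6] addr=0x391 blk=57 s=1: L1-HIT | VC []
  [7] addr=0x391 blk=57 s=1: L1-HIT | VC []
  [8] addr=0x14d blk=20 s=4: L1-HIT | VC []
  [9] addr=0x39d blk=57 s=1: L1-HIT | VC []
  [10] addr=0x111 blk=17 s=1: MISS | VC [57]
  [11] addr=0xc3 blk=12 s=4: MISS | VC [57, 20]
  [12] addr=0x144 blk=20 s=4: VC-HIT | VC [57, 12]
  [13] addr=0xc2 blk=12 s=4: VC-HIT | VC [57, 20]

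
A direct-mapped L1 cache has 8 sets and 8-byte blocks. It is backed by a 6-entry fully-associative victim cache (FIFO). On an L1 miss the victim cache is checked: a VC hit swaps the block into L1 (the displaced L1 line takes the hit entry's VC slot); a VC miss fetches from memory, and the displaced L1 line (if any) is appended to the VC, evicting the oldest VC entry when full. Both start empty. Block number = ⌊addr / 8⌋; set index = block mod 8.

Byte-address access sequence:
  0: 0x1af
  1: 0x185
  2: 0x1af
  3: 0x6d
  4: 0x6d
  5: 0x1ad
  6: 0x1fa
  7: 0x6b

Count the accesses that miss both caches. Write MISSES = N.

#0 0x1af→b53/s5 MISS; vc=[]
#1 0x185→b48/s0 MISS; vc=[]
#2 0x1af→b53/s5 L1-HIT; vc=[]
#3 0x6d→b13/s5 MISS; vc=[53]
#4 0x6d→b13/s5 L1-HIT; vc=[53]
#5 0x1ad→b53/s5 VC-HIT; vc=[13]
#6 0x1fa→b63/s7 MISS; vc=[13]
#7 0x6b→b13/s5 VC-HIT; vc=[53]

MISSES = 4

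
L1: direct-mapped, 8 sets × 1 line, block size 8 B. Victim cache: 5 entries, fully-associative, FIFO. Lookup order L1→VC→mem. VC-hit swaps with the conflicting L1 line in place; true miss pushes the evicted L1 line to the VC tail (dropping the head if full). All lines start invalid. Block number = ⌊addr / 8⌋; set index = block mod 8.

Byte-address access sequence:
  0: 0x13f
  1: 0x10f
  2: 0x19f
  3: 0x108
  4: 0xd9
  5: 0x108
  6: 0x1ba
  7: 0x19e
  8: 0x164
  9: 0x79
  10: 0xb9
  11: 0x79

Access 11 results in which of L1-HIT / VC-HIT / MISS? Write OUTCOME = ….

0: 0x13f (blk 39, set 7) → MISS  vc=[]
1: 0x10f (blk 33, set 1) → MISS  vc=[]
2: 0x19f (blk 51, set 3) → MISS  vc=[]
3: 0x108 (blk 33, set 1) → L1-HIT  vc=[]
4: 0xd9 (blk 27, set 3) → MISS  vc=[51]
5: 0x108 (blk 33, set 1) → L1-HIT  vc=[51]
6: 0x1ba (blk 55, set 7) → MISS  vc=[51, 39]
7: 0x19e (blk 51, set 3) → VC-HIT  vc=[27, 39]
8: 0x164 (blk 44, set 4) → MISS  vc=[27, 39]
9: 0x79 (blk 15, set 7) → MISS  vc=[27, 39, 55]
10: 0xb9 (blk 23, set 7) → MISS  vc=[27, 39, 55, 15]
11: 0x79 (blk 15, set 7) → VC-HIT  vc=[27, 39, 55, 23]

OUTCOME = VC-HIT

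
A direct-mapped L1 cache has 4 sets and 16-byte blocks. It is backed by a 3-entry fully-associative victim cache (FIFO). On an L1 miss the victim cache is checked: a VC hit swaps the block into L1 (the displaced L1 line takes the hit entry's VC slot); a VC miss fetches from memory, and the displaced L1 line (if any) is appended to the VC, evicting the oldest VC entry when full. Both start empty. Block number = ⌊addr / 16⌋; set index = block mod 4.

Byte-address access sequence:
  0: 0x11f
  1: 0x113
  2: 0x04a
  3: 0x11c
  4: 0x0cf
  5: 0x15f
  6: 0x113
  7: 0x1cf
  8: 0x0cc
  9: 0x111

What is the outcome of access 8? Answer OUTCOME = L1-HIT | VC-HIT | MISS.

OUTCOME = VC-HIT

  [0] addr=0x11f blk=17 s=1: MISS | VC []
  [1] addr=0x113 blk=17 s=1: L1-HIT | VC []
  [2] addr=0x4a blk=4 s=0: MISS | VC []
  [3] addr=0x11c blk=17 s=1: L1-HIT | VC []
  [4] addr=0xcf blk=12 s=0: MISS | VC [4]
  [5] addr=0x15f blk=21 s=1: MISS | VC [4, 17]
  [6] addr=0x113 blk=17 s=1: VC-HIT | VC [4, 21]
  [7] addr=0x1cf blk=28 s=0: MISS | VC [4, 21, 12]
  [8] addr=0xcc blk=12 s=0: VC-HIT | VC [4, 21, 28]
  [9] addr=0x111 blk=17 s=1: L1-HIT | VC [4, 21, 28]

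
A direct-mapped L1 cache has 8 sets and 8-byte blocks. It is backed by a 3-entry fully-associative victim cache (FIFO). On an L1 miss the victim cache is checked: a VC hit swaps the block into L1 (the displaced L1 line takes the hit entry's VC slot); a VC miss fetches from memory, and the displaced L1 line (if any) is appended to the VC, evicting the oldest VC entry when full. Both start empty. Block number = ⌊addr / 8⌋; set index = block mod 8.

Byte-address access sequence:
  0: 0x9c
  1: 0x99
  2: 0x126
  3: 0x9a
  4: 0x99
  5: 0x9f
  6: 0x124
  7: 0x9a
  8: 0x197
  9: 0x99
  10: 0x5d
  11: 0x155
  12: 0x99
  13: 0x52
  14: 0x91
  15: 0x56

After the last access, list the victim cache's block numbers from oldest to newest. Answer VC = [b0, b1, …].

VC = [50, 42, 18]

  [0] addr=0x9c blk=19 s=3: MISS | VC []
  [1] addr=0x99 blk=19 s=3: L1-HIT | VC []
  [2] addr=0x126 blk=36 s=4: MISS | VC []
  [3] addr=0x9a blk=19 s=3: L1-HIT | VC []
  [4] addr=0x99 blk=19 s=3: L1-HIT | VC []
  [5] addr=0x9f blk=19 s=3: L1-HIT | VC []
  [6] addr=0x124 blk=36 s=4: L1-HIT | VC []
  [7] addr=0x9a blk=19 s=3: L1-HIT | VC []
  [8] addr=0x197 blk=50 s=2: MISS | VC []
  [9] addr=0x99 blk=19 s=3: L1-HIT | VC []
  [10] addr=0x5d blk=11 s=3: MISS | VC [19]
  [11] addr=0x155 blk=42 s=2: MISS | VC [19, 50]
  [12] addr=0x99 blk=19 s=3: VC-HIT | VC [11, 50]
  [13] addr=0x52 blk=10 s=2: MISS | VC [11, 50, 42]
  [14] addr=0x91 blk=18 s=2: MISS | VC [50, 42, 10]
  [15] addr=0x56 blk=10 s=2: VC-HIT | VC [50, 42, 18]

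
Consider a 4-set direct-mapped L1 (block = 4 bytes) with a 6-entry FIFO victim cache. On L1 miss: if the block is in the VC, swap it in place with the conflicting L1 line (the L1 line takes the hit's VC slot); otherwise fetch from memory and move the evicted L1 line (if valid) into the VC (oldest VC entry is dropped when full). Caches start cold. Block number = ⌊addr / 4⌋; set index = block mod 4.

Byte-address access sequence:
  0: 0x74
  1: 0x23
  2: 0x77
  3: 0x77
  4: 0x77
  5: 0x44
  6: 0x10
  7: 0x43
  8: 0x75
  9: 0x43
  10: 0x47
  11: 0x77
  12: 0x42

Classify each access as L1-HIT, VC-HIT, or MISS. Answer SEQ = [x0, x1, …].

#0 0x74→b29/s1 MISS; vc=[]
#1 0x23→b8/s0 MISS; vc=[]
#2 0x77→b29/s1 L1-HIT; vc=[]
#3 0x77→b29/s1 L1-HIT; vc=[]
#4 0x77→b29/s1 L1-HIT; vc=[]
#5 0x44→b17/s1 MISS; vc=[29]
#6 0x10→b4/s0 MISS; vc=[29,8]
#7 0x43→b16/s0 MISS; vc=[29,8,4]
#8 0x75→b29/s1 VC-HIT; vc=[17,8,4]
#9 0x43→b16/s0 L1-HIT; vc=[17,8,4]
#10 0x47→b17/s1 VC-HIT; vc=[29,8,4]
#11 0x77→b29/s1 VC-HIT; vc=[17,8,4]
#12 0x42→b16/s0 L1-HIT; vc=[17,8,4]

SEQ = [MISS, MISS, L1-HIT, L1-HIT, L1-HIT, MISS, MISS, MISS, VC-HIT, L1-HIT, VC-HIT, VC-HIT, L1-HIT]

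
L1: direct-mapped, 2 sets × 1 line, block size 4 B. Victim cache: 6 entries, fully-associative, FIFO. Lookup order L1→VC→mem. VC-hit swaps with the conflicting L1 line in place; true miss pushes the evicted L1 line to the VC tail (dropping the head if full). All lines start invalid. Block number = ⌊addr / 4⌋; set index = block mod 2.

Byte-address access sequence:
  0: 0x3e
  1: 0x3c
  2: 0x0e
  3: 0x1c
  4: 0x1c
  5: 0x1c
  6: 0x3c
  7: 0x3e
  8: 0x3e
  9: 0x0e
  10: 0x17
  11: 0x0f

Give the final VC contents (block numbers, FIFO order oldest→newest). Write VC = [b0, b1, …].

VC = [7, 15, 5]

  [0] addr=0x3e blk=15 s=1: MISS | VC []
  [1] addr=0x3c blk=15 s=1: L1-HIT | VC []
  [2] addr=0xe blk=3 s=1: MISS | VC [15]
  [3] addr=0x1c blk=7 s=1: MISS | VC [15, 3]
  [4] addr=0x1c blk=7 s=1: L1-HIT | VC [15, 3]
  [5] addr=0x1c blk=7 s=1: L1-HIT | VC [15, 3]
  [6] addr=0x3c blk=15 s=1: VC-HIT | VC [7, 3]
  [7] addr=0x3e blk=15 s=1: L1-HIT | VC [7, 3]
  [8] addr=0x3e blk=15 s=1: L1-HIT | VC [7, 3]
  [9] addr=0xe blk=3 s=1: VC-HIT | VC [7, 15]
  [10] addr=0x17 blk=5 s=1: MISS | VC [7, 15, 3]
  [11] addr=0xf blk=3 s=1: VC-HIT | VC [7, 15, 5]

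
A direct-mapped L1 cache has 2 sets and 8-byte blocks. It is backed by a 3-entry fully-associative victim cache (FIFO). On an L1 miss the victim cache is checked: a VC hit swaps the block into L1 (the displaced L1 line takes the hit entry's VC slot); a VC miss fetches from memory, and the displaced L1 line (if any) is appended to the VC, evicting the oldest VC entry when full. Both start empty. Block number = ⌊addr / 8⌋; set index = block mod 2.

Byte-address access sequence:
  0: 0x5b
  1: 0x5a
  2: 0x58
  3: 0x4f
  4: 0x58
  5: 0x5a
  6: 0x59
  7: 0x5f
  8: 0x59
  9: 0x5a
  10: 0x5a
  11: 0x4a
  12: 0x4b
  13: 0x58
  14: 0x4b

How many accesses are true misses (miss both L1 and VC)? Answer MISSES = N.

MISSES = 2

0: 0x5b (blk 11, set 1) → MISS  vc=[]
1: 0x5a (blk 11, set 1) → L1-HIT  vc=[]
2: 0x58 (blk 11, set 1) → L1-HIT  vc=[]
3: 0x4f (blk 9, set 1) → MISS  vc=[11]
4: 0x58 (blk 11, set 1) → VC-HIT  vc=[9]
5: 0x5a (blk 11, set 1) → L1-HIT  vc=[9]
6: 0x59 (blk 11, set 1) → L1-HIT  vc=[9]
7: 0x5f (blk 11, set 1) → L1-HIT  vc=[9]
8: 0x59 (blk 11, set 1) → L1-HIT  vc=[9]
9: 0x5a (blk 11, set 1) → L1-HIT  vc=[9]
10: 0x5a (blk 11, set 1) → L1-HIT  vc=[9]
11: 0x4a (blk 9, set 1) → VC-HIT  vc=[11]
12: 0x4b (blk 9, set 1) → L1-HIT  vc=[11]
13: 0x58 (blk 11, set 1) → VC-HIT  vc=[9]
14: 0x4b (blk 9, set 1) → VC-HIT  vc=[11]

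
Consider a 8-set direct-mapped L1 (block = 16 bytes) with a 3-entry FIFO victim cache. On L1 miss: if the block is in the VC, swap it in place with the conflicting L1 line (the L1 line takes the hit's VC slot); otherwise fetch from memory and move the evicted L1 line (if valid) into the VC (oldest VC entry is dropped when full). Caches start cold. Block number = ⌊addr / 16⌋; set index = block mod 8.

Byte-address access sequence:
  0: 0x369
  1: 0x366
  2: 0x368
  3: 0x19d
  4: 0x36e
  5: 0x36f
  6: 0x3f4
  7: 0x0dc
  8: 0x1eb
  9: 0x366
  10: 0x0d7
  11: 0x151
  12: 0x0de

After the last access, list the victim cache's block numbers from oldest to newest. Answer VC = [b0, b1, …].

VC = [30, 21]

#0 0x369→b54/s6 MISS; vc=[]
#1 0x366→b54/s6 L1-HIT; vc=[]
#2 0x368→b54/s6 L1-HIT; vc=[]
#3 0x19d→b25/s1 MISS; vc=[]
#4 0x36e→b54/s6 L1-HIT; vc=[]
#5 0x36f→b54/s6 L1-HIT; vc=[]
#6 0x3f4→b63/s7 MISS; vc=[]
#7 0xdc→b13/s5 MISS; vc=[]
#8 0x1eb→b30/s6 MISS; vc=[54]
#9 0x366→b54/s6 VC-HIT; vc=[30]
#10 0xd7→b13/s5 L1-HIT; vc=[30]
#11 0x151→b21/s5 MISS; vc=[30,13]
#12 0xde→b13/s5 VC-HIT; vc=[30,21]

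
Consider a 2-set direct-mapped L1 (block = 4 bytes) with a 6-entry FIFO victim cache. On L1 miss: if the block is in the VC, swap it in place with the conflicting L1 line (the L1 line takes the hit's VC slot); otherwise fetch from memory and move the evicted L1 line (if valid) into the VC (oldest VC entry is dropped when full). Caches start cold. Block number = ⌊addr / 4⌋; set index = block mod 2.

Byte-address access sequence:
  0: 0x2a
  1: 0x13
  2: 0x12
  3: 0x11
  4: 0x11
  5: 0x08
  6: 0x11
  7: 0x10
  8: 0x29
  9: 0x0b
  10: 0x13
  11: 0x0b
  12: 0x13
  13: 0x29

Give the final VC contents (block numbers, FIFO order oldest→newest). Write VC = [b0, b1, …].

VC = [2, 4]

  [0] addr=0x2a blk=10 s=0: MISS | VC []
  [1] addr=0x13 blk=4 s=0: MISS | VC [10]
  [2] addr=0x12 blk=4 s=0: L1-HIT | VC [10]
  [3] addr=0x11 blk=4 s=0: L1-HIT | VC [10]
  [4] addr=0x11 blk=4 s=0: L1-HIT | VC [10]
  [5] addr=0x8 blk=2 s=0: MISS | VC [10, 4]
  [6] addr=0x11 blk=4 s=0: VC-HIT | VC [10, 2]
  [7] addr=0x10 blk=4 s=0: L1-HIT | VC [10, 2]
  [8] addr=0x29 blk=10 s=0: VC-HIT | VC [4, 2]
  [9] addr=0xb blk=2 s=0: VC-HIT | VC [4, 10]
  [10] addr=0x13 blk=4 s=0: VC-HIT | VC [2, 10]
  [11] addr=0xb blk=2 s=0: VC-HIT | VC [4, 10]
  [12] addr=0x13 blk=4 s=0: VC-HIT | VC [2, 10]
  [13] addr=0x29 blk=10 s=0: VC-HIT | VC [2, 4]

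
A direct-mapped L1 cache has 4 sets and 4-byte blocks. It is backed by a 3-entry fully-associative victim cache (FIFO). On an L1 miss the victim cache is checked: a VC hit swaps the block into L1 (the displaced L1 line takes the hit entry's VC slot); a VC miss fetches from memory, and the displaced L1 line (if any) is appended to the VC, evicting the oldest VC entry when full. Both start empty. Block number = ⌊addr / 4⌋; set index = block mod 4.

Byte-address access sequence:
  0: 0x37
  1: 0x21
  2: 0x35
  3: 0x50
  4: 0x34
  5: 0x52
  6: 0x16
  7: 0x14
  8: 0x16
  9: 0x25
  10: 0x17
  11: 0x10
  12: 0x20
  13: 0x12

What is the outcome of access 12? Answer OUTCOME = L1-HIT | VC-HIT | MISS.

OUTCOME = MISS

  [0] addr=0x37 blk=13 s=1: MISS | VC []
  [1] addr=0x21 blk=8 s=0: MISS | VC []
  [2] addr=0x35 blk=13 s=1: L1-HIT | VC []
  [3] addr=0x50 blk=20 s=0: MISS | VC [8]
  [4] addr=0x34 blk=13 s=1: L1-HIT | VC [8]
  [5] addr=0x52 blk=20 s=0: L1-HIT | VC [8]
  [6] addr=0x16 blk=5 s=1: MISS | VC [8, 13]
  [7] addr=0x14 blk=5 s=1: L1-HIT | VC [8, 13]
  [8] addr=0x16 blk=5 s=1: L1-HIT | VC [8, 13]
  [9] addr=0x25 blk=9 s=1: MISS | VC [8, 13, 5]
  [10] addr=0x17 blk=5 s=1: VC-HIT | VC [8, 13, 9]
  [11] addr=0x10 blk=4 s=0: MISS | VC [13, 9, 20]
  [12] addr=0x20 blk=8 s=0: MISS | VC [9, 20, 4]
  [13] addr=0x12 blk=4 s=0: VC-HIT | VC [9, 20, 8]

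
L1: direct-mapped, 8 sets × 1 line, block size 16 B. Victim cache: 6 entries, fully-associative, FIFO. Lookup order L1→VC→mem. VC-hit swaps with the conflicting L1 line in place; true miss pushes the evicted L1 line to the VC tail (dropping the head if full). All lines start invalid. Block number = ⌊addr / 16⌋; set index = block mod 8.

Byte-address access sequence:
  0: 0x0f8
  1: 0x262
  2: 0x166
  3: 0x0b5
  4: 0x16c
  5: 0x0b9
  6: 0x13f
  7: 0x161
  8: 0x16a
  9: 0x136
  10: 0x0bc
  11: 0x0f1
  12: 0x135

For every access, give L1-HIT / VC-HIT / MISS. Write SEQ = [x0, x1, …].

#0 0xf8→b15/s7 MISS; vc=[]
#1 0x262→b38/s6 MISS; vc=[]
#2 0x166→b22/s6 MISS; vc=[38]
#3 0xb5→b11/s3 MISS; vc=[38]
#4 0x16c→b22/s6 L1-HIT; vc=[38]
#5 0xb9→b11/s3 L1-HIT; vc=[38]
#6 0x13f→b19/s3 MISS; vc=[38,11]
#7 0x161→b22/s6 L1-HIT; vc=[38,11]
#8 0x16a→b22/s6 L1-HIT; vc=[38,11]
#9 0x136→b19/s3 L1-HIT; vc=[38,11]
#10 0xbc→b11/s3 VC-HIT; vc=[38,19]
#11 0xf1→b15/s7 L1-HIT; vc=[38,19]
#12 0x135→b19/s3 VC-HIT; vc=[38,11]

SEQ = [MISS, MISS, MISS, MISS, L1-HIT, L1-HIT, MISS, L1-HIT, L1-HIT, L1-HIT, VC-HIT, L1-HIT, VC-HIT]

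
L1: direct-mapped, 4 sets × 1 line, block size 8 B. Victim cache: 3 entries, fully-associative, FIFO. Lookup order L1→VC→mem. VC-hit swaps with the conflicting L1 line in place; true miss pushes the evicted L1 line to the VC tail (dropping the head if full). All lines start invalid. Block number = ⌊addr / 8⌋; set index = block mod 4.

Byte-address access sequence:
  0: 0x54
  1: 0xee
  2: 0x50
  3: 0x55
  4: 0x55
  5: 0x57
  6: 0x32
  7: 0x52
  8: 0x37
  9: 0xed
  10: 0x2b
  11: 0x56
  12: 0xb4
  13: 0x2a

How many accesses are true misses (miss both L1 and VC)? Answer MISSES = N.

MISSES = 5

#0 0x54→b10/s2 MISS; vc=[]
#1 0xee→b29/s1 MISS; vc=[]
#2 0x50→b10/s2 L1-HIT; vc=[]
#3 0x55→b10/s2 L1-HIT; vc=[]
#4 0x55→b10/s2 L1-HIT; vc=[]
#5 0x57→b10/s2 L1-HIT; vc=[]
#6 0x32→b6/s2 MISS; vc=[10]
#7 0x52→b10/s2 VC-HIT; vc=[6]
#8 0x37→b6/s2 VC-HIT; vc=[10]
#9 0xed→b29/s1 L1-HIT; vc=[10]
#10 0x2b→b5/s1 MISS; vc=[10,29]
#11 0x56→b10/s2 VC-HIT; vc=[6,29]
#12 0xb4→b22/s2 MISS; vc=[6,29,10]
#13 0x2a→b5/s1 L1-HIT; vc=[6,29,10]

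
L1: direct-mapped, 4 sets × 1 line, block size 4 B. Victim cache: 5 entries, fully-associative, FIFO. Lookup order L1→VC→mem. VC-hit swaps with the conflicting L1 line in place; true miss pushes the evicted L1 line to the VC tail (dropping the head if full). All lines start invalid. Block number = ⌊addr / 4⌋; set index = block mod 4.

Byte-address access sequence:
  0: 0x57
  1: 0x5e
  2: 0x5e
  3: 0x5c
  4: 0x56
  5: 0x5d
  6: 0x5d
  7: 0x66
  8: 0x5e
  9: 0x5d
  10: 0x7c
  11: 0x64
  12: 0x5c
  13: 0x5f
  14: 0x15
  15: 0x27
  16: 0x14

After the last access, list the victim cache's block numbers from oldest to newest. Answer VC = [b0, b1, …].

VC = [21, 31, 25, 9]

  [0] addr=0x57 blk=21 s=1: MISS | VC []
  [1] addr=0x5e blk=23 s=3: MISS | VC []
  [2] addr=0x5e blk=23 s=3: L1-HIT | VC []
  [3] addr=0x5c blk=23 s=3: L1-HIT | VC []
  [4] addr=0x56 blk=21 s=1: L1-HIT | VC []
  [5] addr=0x5d blk=23 s=3: L1-HIT | VC []
  [6] addr=0x5d blk=23 s=3: L1-HIT | VC []
  [7] addr=0x66 blk=25 s=1: MISS | VC [21]
  [8] addr=0x5e blk=23 s=3: L1-HIT | VC [21]
  [9] addr=0x5d blk=23 s=3: L1-HIT | VC [21]
  [10] addr=0x7c blk=31 s=3: MISS | VC [21, 23]
  [11] addr=0x64 blk=25 s=1: L1-HIT | VC [21, 23]
  [12] addr=0x5c blk=23 s=3: VC-HIT | VC [21, 31]
  [13] addr=0x5f blk=23 s=3: L1-HIT | VC [21, 31]
  [14] addr=0x15 blk=5 s=1: MISS | VC [21, 31, 25]
  [15] addr=0x27 blk=9 s=1: MISS | VC [21, 31, 25, 5]
  [16] addr=0x14 blk=5 s=1: VC-HIT | VC [21, 31, 25, 9]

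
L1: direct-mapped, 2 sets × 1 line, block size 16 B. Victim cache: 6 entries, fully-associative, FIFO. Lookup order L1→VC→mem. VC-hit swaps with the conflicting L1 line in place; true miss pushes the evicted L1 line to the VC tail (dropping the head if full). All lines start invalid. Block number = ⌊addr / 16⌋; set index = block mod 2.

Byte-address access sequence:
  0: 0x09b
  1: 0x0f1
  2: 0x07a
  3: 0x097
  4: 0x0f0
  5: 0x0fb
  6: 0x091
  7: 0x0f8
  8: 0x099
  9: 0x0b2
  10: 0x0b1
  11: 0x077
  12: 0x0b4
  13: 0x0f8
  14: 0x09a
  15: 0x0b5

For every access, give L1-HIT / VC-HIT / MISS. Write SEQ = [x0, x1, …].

  [0] addr=0x9b blk=9 s=1: MISS | VC []
  [1] addr=0xf1 blk=15 s=1: MISS | VC [9]
  [2] addr=0x7a blk=7 s=1: MISS | VC [9, 15]
  [3] addr=0x97 blk=9 s=1: VC-HIT | VC [7, 15]
  [4] addr=0xf0 blk=15 s=1: VC-HIT | VC [7, 9]
  [5] addr=0xfb blk=15 s=1: L1-HIT | VC [7, 9]
  [6] addr=0x91 blk=9 s=1: VC-HIT | VC [7, 15]
  [7] addr=0xf8 blk=15 s=1: VC-HIT | VC [7, 9]
  [8] addr=0x99 blk=9 s=1: VC-HIT | VC [7, 15]
  [9] addr=0xb2 blk=11 s=1: MISS | VC [7, 15, 9]
  [10] addr=0xb1 blk=11 s=1: L1-HIT | VC [7, 15, 9]
  [11] addr=0x77 blk=7 s=1: VC-HIT | VC [11, 15, 9]
  [12] addr=0xb4 blk=11 s=1: VC-HIT | VC [7, 15, 9]
  [13] addr=0xf8 blk=15 s=1: VC-HIT | VC [7, 11, 9]
  [14] addr=0x9a blk=9 s=1: VC-HIT | VC [7, 11, 15]
  [15] addr=0xb5 blk=11 s=1: VC-HIT | VC [7, 9, 15]

SEQ = [MISS, MISS, MISS, VC-HIT, VC-HIT, L1-HIT, VC-HIT, VC-HIT, VC-HIT, MISS, L1-HIT, VC-HIT, VC-HIT, VC-HIT, VC-HIT, VC-HIT]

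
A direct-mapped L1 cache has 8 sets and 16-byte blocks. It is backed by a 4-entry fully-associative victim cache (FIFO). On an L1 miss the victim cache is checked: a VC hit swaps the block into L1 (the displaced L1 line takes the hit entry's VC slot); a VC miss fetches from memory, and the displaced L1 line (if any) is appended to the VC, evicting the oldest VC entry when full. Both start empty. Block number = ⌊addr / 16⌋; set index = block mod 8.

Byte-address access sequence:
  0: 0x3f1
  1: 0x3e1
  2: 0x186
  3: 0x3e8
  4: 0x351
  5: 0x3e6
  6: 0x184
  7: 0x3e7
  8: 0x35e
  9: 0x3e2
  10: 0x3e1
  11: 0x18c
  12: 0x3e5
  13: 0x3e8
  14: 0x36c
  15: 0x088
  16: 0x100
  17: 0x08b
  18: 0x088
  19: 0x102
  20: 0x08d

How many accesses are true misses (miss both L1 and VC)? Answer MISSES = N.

#0 0x3f1→b63/s7 MISS; vc=[]
#1 0x3e1→b62/s6 MISS; vc=[]
#2 0x186→b24/s0 MISS; vc=[]
#3 0x3e8→b62/s6 L1-HIT; vc=[]
#4 0x351→b53/s5 MISS; vc=[]
#5 0x3e6→b62/s6 L1-HIT; vc=[]
#6 0x184→b24/s0 L1-HIT; vc=[]
#7 0x3e7→b62/s6 L1-HIT; vc=[]
#8 0x35e→b53/s5 L1-HIT; vc=[]
#9 0x3e2→b62/s6 L1-HIT; vc=[]
#10 0x3e1→b62/s6 L1-HIT; vc=[]
#11 0x18c→b24/s0 L1-HIT; vc=[]
#12 0x3e5→b62/s6 L1-HIT; vc=[]
#13 0x3e8→b62/s6 L1-HIT; vc=[]
#14 0x36c→b54/s6 MISS; vc=[62]
#15 0x88→b8/s0 MISS; vc=[62,24]
#16 0x100→b16/s0 MISS; vc=[62,24,8]
#17 0x8b→b8/s0 VC-HIT; vc=[62,24,16]
#18 0x88→b8/s0 L1-HIT; vc=[62,24,16]
#19 0x102→b16/s0 VC-HIT; vc=[62,24,8]
#20 0x8d→b8/s0 VC-HIT; vc=[62,24,16]

MISSES = 7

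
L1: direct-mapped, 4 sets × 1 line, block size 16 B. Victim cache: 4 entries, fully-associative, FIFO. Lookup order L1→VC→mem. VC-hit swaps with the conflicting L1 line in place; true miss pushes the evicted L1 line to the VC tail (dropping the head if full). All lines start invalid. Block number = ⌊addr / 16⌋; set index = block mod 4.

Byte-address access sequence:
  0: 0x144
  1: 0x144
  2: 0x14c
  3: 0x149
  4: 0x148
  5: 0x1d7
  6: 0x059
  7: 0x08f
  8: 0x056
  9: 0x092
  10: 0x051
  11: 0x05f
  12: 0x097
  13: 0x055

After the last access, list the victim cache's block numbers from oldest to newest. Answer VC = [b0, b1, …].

VC = [29, 20, 9]

0: 0x144 (blk 20, set 0) → MISS  vc=[]
1: 0x144 (blk 20, set 0) → L1-HIT  vc=[]
2: 0x14c (blk 20, set 0) → L1-HIT  vc=[]
3: 0x149 (blk 20, set 0) → L1-HIT  vc=[]
4: 0x148 (blk 20, set 0) → L1-HIT  vc=[]
5: 0x1d7 (blk 29, set 1) → MISS  vc=[]
6: 0x59 (blk 5, set 1) → MISS  vc=[29]
7: 0x8f (blk 8, set 0) → MISS  vc=[29, 20]
8: 0x56 (blk 5, set 1) → L1-HIT  vc=[29, 20]
9: 0x92 (blk 9, set 1) → MISS  vc=[29, 20, 5]
10: 0x51 (blk 5, set 1) → VC-HIT  vc=[29, 20, 9]
11: 0x5f (blk 5, set 1) → L1-HIT  vc=[29, 20, 9]
12: 0x97 (blk 9, set 1) → VC-HIT  vc=[29, 20, 5]
13: 0x55 (blk 5, set 1) → VC-HIT  vc=[29, 20, 9]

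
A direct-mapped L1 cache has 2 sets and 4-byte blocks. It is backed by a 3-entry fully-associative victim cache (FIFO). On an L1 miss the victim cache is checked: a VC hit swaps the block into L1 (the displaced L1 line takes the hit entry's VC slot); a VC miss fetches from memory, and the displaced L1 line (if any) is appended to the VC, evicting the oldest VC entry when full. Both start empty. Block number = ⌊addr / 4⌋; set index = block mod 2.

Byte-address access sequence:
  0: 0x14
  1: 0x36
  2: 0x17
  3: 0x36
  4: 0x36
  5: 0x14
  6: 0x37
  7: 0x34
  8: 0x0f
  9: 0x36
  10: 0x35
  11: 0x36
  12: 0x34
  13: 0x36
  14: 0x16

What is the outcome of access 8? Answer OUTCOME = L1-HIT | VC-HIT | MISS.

OUTCOME = MISS

#0 0x14→b5/s1 MISS; vc=[]
#1 0x36→b13/s1 MISS; vc=[5]
#2 0x17→b5/s1 VC-HIT; vc=[13]
#3 0x36→b13/s1 VC-HIT; vc=[5]
#4 0x36→b13/s1 L1-HIT; vc=[5]
#5 0x14→b5/s1 VC-HIT; vc=[13]
#6 0x37→b13/s1 VC-HIT; vc=[5]
#7 0x34→b13/s1 L1-HIT; vc=[5]
#8 0xf→b3/s1 MISS; vc=[5,13]
#9 0x36→b13/s1 VC-HIT; vc=[5,3]
#10 0x35→b13/s1 L1-HIT; vc=[5,3]
#11 0x36→b13/s1 L1-HIT; vc=[5,3]
#12 0x34→b13/s1 L1-HIT; vc=[5,3]
#13 0x36→b13/s1 L1-HIT; vc=[5,3]
#14 0x16→b5/s1 VC-HIT; vc=[13,3]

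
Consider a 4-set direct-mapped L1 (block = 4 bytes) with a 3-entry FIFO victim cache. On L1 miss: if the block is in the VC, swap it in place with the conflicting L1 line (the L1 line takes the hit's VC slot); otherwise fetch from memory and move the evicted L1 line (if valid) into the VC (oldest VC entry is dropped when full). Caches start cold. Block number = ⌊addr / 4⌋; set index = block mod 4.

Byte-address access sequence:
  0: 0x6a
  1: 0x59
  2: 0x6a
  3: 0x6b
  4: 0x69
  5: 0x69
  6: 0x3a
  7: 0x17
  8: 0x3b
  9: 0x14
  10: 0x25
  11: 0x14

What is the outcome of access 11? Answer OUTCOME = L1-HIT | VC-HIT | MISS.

OUTCOME = VC-HIT

  [0] addr=0x6a blk=26 s=2: MISS | VC []
  [1] addr=0x59 blk=22 s=2: MISS | VC [26]
  [2] addr=0x6a blk=26 s=2: VC-HIT | VC [22]
  [3] addr=0x6b blk=26 s=2: L1-HIT | VC [22]
  [4] addr=0x69 blk=26 s=2: L1-HIT | VC [22]
  [5] addr=0x69 blk=26 s=2: L1-HIT | VC [22]
  [6] addr=0x3a blk=14 s=2: MISS | VC [22, 26]
  [7] addr=0x17 blk=5 s=1: MISS | VC [22, 26]
  [8] addr=0x3b blk=14 s=2: L1-HIT | VC [22, 26]
  [9] addr=0x14 blk=5 s=1: L1-HIT | VC [22, 26]
  [10] addr=0x25 blk=9 s=1: MISS | VC [22, 26, 5]
  [11] addr=0x14 blk=5 s=1: VC-HIT | VC [22, 26, 9]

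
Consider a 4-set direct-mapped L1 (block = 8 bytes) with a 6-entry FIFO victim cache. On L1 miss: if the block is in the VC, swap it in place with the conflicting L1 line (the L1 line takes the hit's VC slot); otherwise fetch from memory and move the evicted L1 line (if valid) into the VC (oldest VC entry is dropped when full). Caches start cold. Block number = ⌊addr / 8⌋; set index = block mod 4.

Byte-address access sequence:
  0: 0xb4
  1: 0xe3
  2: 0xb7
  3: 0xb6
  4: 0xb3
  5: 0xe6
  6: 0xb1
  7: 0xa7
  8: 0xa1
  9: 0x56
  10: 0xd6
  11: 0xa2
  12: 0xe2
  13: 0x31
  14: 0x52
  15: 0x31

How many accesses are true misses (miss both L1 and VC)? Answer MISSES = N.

0: 0xb4 (blk 22, set 2) → MISS  vc=[]
1: 0xe3 (blk 28, set 0) → MISS  vc=[]
2: 0xb7 (blk 22, set 2) → L1-HIT  vc=[]
3: 0xb6 (blk 22, set 2) → L1-HIT  vc=[]
4: 0xb3 (blk 22, set 2) → L1-HIT  vc=[]
5: 0xe6 (blk 28, set 0) → L1-HIT  vc=[]
6: 0xb1 (blk 22, set 2) → L1-HIT  vc=[]
7: 0xa7 (blk 20, set 0) → MISS  vc=[28]
8: 0xa1 (blk 20, set 0) → L1-HIT  vc=[28]
9: 0x56 (blk 10, set 2) → MISS  vc=[28, 22]
10: 0xd6 (blk 26, set 2) → MISS  vc=[28, 22, 10]
11: 0xa2 (blk 20, set 0) → L1-HIT  vc=[28, 22, 10]
12: 0xe2 (blk 28, set 0) → VC-HIT  vc=[20, 22, 10]
13: 0x31 (blk 6, set 2) → MISS  vc=[20, 22, 10, 26]
14: 0x52 (blk 10, set 2) → VC-HIT  vc=[20, 22, 6, 26]
15: 0x31 (blk 6, set 2) → VC-HIT  vc=[20, 22, 10, 26]

MISSES = 6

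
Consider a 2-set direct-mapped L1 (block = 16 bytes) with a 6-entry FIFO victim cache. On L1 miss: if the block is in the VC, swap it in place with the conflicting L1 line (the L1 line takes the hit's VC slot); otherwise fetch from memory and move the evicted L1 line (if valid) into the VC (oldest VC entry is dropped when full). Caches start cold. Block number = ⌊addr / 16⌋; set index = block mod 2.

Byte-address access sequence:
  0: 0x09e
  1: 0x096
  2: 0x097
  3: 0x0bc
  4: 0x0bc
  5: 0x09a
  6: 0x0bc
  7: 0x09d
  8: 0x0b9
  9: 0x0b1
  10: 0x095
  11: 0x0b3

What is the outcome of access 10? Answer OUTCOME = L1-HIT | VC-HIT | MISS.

#0 0x9e→b9/s1 MISS; vc=[]
#1 0x96→b9/s1 L1-HIT; vc=[]
#2 0x97→b9/s1 L1-HIT; vc=[]
#3 0xbc→b11/s1 MISS; vc=[9]
#4 0xbc→b11/s1 L1-HIT; vc=[9]
#5 0x9a→b9/s1 VC-HIT; vc=[11]
#6 0xbc→b11/s1 VC-HIT; vc=[9]
#7 0x9d→b9/s1 VC-HIT; vc=[11]
#8 0xb9→b11/s1 VC-HIT; vc=[9]
#9 0xb1→b11/s1 L1-HIT; vc=[9]
#10 0x95→b9/s1 VC-HIT; vc=[11]
#11 0xb3→b11/s1 VC-HIT; vc=[9]

OUTCOME = VC-HIT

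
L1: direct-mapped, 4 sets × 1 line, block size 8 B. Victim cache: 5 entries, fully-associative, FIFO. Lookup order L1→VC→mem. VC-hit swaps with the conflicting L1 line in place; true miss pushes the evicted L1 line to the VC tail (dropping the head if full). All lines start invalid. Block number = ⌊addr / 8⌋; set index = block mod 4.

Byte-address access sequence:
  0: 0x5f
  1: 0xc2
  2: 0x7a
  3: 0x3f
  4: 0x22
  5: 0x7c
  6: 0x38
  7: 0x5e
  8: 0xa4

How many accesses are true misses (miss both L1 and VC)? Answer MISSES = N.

0: 0x5f (blk 11, set 3) → MISS  vc=[]
1: 0xc2 (blk 24, set 0) → MISS  vc=[]
2: 0x7a (blk 15, set 3) → MISS  vc=[11]
3: 0x3f (blk 7, set 3) → MISS  vc=[11, 15]
4: 0x22 (blk 4, set 0) → MISS  vc=[11, 15, 24]
5: 0x7c (blk 15, set 3) → VC-HIT  vc=[11, 7, 24]
6: 0x38 (blk 7, set 3) → VC-HIT  vc=[11, 15, 24]
7: 0x5e (blk 11, set 3) → VC-HIT  vc=[7, 15, 24]
8: 0xa4 (blk 20, set 0) → MISS  vc=[7, 15, 24, 4]

MISSES = 6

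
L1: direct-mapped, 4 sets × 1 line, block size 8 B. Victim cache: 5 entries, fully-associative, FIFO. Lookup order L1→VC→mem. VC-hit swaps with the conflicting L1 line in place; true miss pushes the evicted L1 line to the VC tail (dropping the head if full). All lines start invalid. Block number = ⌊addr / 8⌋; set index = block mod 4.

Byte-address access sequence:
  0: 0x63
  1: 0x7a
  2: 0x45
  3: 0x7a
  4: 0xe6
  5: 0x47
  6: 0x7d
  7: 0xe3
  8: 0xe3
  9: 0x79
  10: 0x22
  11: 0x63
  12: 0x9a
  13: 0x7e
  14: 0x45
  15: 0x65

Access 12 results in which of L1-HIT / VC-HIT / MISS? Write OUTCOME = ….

#0 0x63→b12/s0 MISS; vc=[]
#1 0x7a→b15/s3 MISS; vc=[]
#2 0x45→b8/s0 MISS; vc=[12]
#3 0x7a→b15/s3 L1-HIT; vc=[12]
#4 0xe6→b28/s0 MISS; vc=[12,8]
#5 0x47→b8/s0 VC-HIT; vc=[12,28]
#6 0x7d→b15/s3 L1-HIT; vc=[12,28]
#7 0xe3→b28/s0 VC-HIT; vc=[12,8]
#8 0xe3→b28/s0 L1-HIT; vc=[12,8]
#9 0x79→b15/s3 L1-HIT; vc=[12,8]
#10 0x22→b4/s0 MISS; vc=[12,8,28]
#11 0x63→b12/s0 VC-HIT; vc=[4,8,28]
#12 0x9a→b19/s3 MISS; vc=[4,8,28,15]
#13 0x7e→b15/s3 VC-HIT; vc=[4,8,28,19]
#14 0x45→b8/s0 VC-HIT; vc=[4,12,28,19]
#15 0x65→b12/s0 VC-HIT; vc=[4,8,28,19]

OUTCOME = MISS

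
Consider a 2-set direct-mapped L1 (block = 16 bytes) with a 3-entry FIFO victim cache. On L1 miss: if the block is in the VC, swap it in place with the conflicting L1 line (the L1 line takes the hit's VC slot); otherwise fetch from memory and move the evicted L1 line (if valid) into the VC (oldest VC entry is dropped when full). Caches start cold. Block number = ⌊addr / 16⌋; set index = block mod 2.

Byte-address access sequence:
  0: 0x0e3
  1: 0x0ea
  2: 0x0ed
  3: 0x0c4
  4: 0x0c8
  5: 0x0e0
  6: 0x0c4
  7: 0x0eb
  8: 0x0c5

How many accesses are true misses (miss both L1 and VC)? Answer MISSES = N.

0: 0xe3 (blk 14, set 0) → MISS  vc=[]
1: 0xea (blk 14, set 0) → L1-HIT  vc=[]
2: 0xed (blk 14, set 0) → L1-HIT  vc=[]
3: 0xc4 (blk 12, set 0) → MISS  vc=[14]
4: 0xc8 (blk 12, set 0) → L1-HIT  vc=[14]
5: 0xe0 (blk 14, set 0) → VC-HIT  vc=[12]
6: 0xc4 (blk 12, set 0) → VC-HIT  vc=[14]
7: 0xeb (blk 14, set 0) → VC-HIT  vc=[12]
8: 0xc5 (blk 12, set 0) → VC-HIT  vc=[14]

MISSES = 2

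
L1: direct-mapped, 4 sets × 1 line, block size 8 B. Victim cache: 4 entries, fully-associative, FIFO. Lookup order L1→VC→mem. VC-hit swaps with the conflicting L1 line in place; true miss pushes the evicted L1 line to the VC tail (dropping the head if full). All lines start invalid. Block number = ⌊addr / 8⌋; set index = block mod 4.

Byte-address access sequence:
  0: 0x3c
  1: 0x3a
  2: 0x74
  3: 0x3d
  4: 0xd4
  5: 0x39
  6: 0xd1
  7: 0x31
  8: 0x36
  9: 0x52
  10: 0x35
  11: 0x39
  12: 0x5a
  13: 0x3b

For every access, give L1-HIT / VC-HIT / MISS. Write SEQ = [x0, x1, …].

0: 0x3c (blk 7, set 3) → MISS  vc=[]
1: 0x3a (blk 7, set 3) → L1-HIT  vc=[]
2: 0x74 (blk 14, set 2) → MISS  vc=[]
3: 0x3d (blk 7, set 3) → L1-HIT  vc=[]
4: 0xd4 (blk 26, set 2) → MISS  vc=[14]
5: 0x39 (blk 7, set 3) → L1-HIT  vc=[14]
6: 0xd1 (blk 26, set 2) → L1-HIT  vc=[14]
7: 0x31 (blk 6, set 2) → MISS  vc=[14, 26]
8: 0x36 (blk 6, set 2) → L1-HIT  vc=[14, 26]
9: 0x52 (blk 10, set 2) → MISS  vc=[14, 26, 6]
10: 0x35 (blk 6, set 2) → VC-HIT  vc=[14, 26, 10]
11: 0x39 (blk 7, set 3) → L1-HIT  vc=[14, 26, 10]
12: 0x5a (blk 11, set 3) → MISS  vc=[14, 26, 10, 7]
13: 0x3b (blk 7, set 3) → VC-HIT  vc=[14, 26, 10, 11]

SEQ = [MISS, L1-HIT, MISS, L1-HIT, MISS, L1-HIT, L1-HIT, MISS, L1-HIT, MISS, VC-HIT, L1-HIT, MISS, VC-HIT]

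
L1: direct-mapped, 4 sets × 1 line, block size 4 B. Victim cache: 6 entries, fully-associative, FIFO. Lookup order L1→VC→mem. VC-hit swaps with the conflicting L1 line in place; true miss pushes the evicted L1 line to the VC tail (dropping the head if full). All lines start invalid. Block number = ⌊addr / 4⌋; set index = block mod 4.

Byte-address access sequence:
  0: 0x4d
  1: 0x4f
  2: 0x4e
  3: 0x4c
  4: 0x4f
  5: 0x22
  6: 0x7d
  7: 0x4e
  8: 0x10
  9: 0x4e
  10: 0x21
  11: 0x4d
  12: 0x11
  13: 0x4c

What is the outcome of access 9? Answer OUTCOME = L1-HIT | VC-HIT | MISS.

OUTCOME = L1-HIT

  [0] addr=0x4d blk=19 s=3: MISS | VC []
  [1] addr=0x4f blk=19 s=3: L1-HIT | VC []
  [2] addr=0x4e blk=19 s=3: L1-HIT | VC []
  [3] addr=0x4c blk=19 s=3: L1-HIT | VC []
  [4] addr=0x4f blk=19 s=3: L1-HIT | VC []
  [5] addr=0x22 blk=8 s=0: MISS | VC []
  [6] addr=0x7d blk=31 s=3: MISS | VC [19]
  [7] addr=0x4e blk=19 s=3: VC-HIT | VC [31]
  [8] addr=0x10 blk=4 s=0: MISS | VC [31, 8]
  [9] addr=0x4e blk=19 s=3: L1-HIT | VC [31, 8]
  [10] addr=0x21 blk=8 s=0: VC-HIT | VC [31, 4]
  [11] addr=0x4d blk=19 s=3: L1-HIT | VC [31, 4]
  [12] addr=0x11 blk=4 s=0: VC-HIT | VC [31, 8]
  [13] addr=0x4c blk=19 s=3: L1-HIT | VC [31, 8]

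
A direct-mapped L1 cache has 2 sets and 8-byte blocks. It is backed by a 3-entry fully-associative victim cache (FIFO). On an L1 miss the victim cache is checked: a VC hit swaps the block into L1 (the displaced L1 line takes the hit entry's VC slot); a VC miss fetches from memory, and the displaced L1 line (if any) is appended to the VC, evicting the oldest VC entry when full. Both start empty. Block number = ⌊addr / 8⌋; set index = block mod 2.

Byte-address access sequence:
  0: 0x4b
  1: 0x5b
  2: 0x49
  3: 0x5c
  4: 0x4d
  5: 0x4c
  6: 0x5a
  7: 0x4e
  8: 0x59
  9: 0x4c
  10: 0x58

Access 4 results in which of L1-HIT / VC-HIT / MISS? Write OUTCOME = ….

OUTCOME = VC-HIT

0: 0x4b (blk 9, set 1) → MISS  vc=[]
1: 0x5b (blk 11, set 1) → MISS  vc=[9]
2: 0x49 (blk 9, set 1) → VC-HIT  vc=[11]
3: 0x5c (blk 11, set 1) → VC-HIT  vc=[9]
4: 0x4d (blk 9, set 1) → VC-HIT  vc=[11]
5: 0x4c (blk 9, set 1) → L1-HIT  vc=[11]
6: 0x5a (blk 11, set 1) → VC-HIT  vc=[9]
7: 0x4e (blk 9, set 1) → VC-HIT  vc=[11]
8: 0x59 (blk 11, set 1) → VC-HIT  vc=[9]
9: 0x4c (blk 9, set 1) → VC-HIT  vc=[11]
10: 0x58 (blk 11, set 1) → VC-HIT  vc=[9]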